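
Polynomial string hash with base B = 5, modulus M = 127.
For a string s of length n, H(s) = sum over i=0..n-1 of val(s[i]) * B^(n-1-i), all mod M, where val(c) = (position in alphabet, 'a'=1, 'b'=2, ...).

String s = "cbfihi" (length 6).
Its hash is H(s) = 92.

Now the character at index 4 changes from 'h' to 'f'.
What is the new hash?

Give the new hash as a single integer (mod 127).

Answer: 82

Derivation:
val('h') = 8, val('f') = 6
Position k = 4, exponent = n-1-k = 1
B^1 mod M = 5^1 mod 127 = 5
Delta = (6 - 8) * 5 mod 127 = 117
New hash = (92 + 117) mod 127 = 82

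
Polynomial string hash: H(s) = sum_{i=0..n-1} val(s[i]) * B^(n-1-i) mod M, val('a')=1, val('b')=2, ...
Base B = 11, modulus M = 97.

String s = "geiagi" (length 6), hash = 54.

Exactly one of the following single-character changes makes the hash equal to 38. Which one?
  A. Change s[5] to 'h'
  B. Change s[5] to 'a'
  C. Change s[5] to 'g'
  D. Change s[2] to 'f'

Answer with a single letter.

Option A: s[5]='i'->'h', delta=(8-9)*11^0 mod 97 = 96, hash=54+96 mod 97 = 53
Option B: s[5]='i'->'a', delta=(1-9)*11^0 mod 97 = 89, hash=54+89 mod 97 = 46
Option C: s[5]='i'->'g', delta=(7-9)*11^0 mod 97 = 95, hash=54+95 mod 97 = 52
Option D: s[2]='i'->'f', delta=(6-9)*11^3 mod 97 = 81, hash=54+81 mod 97 = 38 <-- target

Answer: D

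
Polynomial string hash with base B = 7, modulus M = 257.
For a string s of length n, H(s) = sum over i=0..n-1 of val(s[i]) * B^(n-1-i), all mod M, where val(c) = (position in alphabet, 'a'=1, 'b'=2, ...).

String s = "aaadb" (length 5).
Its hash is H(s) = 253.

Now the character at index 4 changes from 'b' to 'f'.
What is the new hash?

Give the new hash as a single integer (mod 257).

val('b') = 2, val('f') = 6
Position k = 4, exponent = n-1-k = 0
B^0 mod M = 7^0 mod 257 = 1
Delta = (6 - 2) * 1 mod 257 = 4
New hash = (253 + 4) mod 257 = 0

Answer: 0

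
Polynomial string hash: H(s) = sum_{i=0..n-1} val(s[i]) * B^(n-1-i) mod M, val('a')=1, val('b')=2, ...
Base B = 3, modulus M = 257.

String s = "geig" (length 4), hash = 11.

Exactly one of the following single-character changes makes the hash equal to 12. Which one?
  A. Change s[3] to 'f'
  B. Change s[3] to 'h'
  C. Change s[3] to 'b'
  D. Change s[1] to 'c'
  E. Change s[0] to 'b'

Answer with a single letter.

Answer: B

Derivation:
Option A: s[3]='g'->'f', delta=(6-7)*3^0 mod 257 = 256, hash=11+256 mod 257 = 10
Option B: s[3]='g'->'h', delta=(8-7)*3^0 mod 257 = 1, hash=11+1 mod 257 = 12 <-- target
Option C: s[3]='g'->'b', delta=(2-7)*3^0 mod 257 = 252, hash=11+252 mod 257 = 6
Option D: s[1]='e'->'c', delta=(3-5)*3^2 mod 257 = 239, hash=11+239 mod 257 = 250
Option E: s[0]='g'->'b', delta=(2-7)*3^3 mod 257 = 122, hash=11+122 mod 257 = 133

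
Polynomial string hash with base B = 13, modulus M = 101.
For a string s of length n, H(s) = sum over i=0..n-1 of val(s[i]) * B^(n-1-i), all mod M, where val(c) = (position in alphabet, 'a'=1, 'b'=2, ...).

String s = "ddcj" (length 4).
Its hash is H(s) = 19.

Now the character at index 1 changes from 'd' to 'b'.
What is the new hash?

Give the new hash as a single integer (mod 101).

val('d') = 4, val('b') = 2
Position k = 1, exponent = n-1-k = 2
B^2 mod M = 13^2 mod 101 = 68
Delta = (2 - 4) * 68 mod 101 = 66
New hash = (19 + 66) mod 101 = 85

Answer: 85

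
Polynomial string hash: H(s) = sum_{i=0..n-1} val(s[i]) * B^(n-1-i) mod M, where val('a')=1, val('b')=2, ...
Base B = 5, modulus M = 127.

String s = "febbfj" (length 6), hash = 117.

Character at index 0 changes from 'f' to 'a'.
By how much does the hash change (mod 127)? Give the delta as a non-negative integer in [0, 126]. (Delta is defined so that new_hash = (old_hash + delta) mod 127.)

Answer: 123

Derivation:
Delta formula: (val(new) - val(old)) * B^(n-1-k) mod M
  val('a') - val('f') = 1 - 6 = -5
  B^(n-1-k) = 5^5 mod 127 = 77
  Delta = -5 * 77 mod 127 = 123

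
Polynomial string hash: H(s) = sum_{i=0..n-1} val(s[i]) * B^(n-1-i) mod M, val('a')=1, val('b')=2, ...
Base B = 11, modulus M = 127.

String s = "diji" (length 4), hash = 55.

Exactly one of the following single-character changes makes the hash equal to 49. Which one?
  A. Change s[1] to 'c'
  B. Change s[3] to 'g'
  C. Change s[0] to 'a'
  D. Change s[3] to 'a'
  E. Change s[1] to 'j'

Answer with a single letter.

Option A: s[1]='i'->'c', delta=(3-9)*11^2 mod 127 = 36, hash=55+36 mod 127 = 91
Option B: s[3]='i'->'g', delta=(7-9)*11^0 mod 127 = 125, hash=55+125 mod 127 = 53
Option C: s[0]='d'->'a', delta=(1-4)*11^3 mod 127 = 71, hash=55+71 mod 127 = 126
Option D: s[3]='i'->'a', delta=(1-9)*11^0 mod 127 = 119, hash=55+119 mod 127 = 47
Option E: s[1]='i'->'j', delta=(10-9)*11^2 mod 127 = 121, hash=55+121 mod 127 = 49 <-- target

Answer: E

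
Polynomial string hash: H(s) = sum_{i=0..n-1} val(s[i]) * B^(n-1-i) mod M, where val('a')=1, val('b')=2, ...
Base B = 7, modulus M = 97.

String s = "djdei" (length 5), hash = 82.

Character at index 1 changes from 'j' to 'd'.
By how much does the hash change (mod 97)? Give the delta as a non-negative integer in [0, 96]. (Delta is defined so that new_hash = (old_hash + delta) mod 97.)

Delta formula: (val(new) - val(old)) * B^(n-1-k) mod M
  val('d') - val('j') = 4 - 10 = -6
  B^(n-1-k) = 7^3 mod 97 = 52
  Delta = -6 * 52 mod 97 = 76

Answer: 76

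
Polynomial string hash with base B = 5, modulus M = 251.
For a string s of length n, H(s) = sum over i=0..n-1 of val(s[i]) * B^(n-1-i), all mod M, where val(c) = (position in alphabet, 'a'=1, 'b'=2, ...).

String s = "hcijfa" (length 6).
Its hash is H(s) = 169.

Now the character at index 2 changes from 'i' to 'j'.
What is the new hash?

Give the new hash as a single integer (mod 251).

Answer: 43

Derivation:
val('i') = 9, val('j') = 10
Position k = 2, exponent = n-1-k = 3
B^3 mod M = 5^3 mod 251 = 125
Delta = (10 - 9) * 125 mod 251 = 125
New hash = (169 + 125) mod 251 = 43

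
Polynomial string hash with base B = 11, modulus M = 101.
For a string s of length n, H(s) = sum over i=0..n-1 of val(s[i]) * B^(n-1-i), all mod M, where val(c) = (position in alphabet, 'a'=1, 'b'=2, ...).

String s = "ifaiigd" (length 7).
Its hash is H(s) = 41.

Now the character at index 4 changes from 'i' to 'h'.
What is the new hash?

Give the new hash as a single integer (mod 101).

val('i') = 9, val('h') = 8
Position k = 4, exponent = n-1-k = 2
B^2 mod M = 11^2 mod 101 = 20
Delta = (8 - 9) * 20 mod 101 = 81
New hash = (41 + 81) mod 101 = 21

Answer: 21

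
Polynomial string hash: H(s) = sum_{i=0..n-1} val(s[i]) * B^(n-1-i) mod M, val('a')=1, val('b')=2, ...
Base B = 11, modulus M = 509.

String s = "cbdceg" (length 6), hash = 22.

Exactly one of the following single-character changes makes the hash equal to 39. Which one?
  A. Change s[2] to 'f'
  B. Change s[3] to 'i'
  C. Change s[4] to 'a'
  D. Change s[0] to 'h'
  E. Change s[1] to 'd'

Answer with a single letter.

Option A: s[2]='d'->'f', delta=(6-4)*11^3 mod 509 = 117, hash=22+117 mod 509 = 139
Option B: s[3]='c'->'i', delta=(9-3)*11^2 mod 509 = 217, hash=22+217 mod 509 = 239
Option C: s[4]='e'->'a', delta=(1-5)*11^1 mod 509 = 465, hash=22+465 mod 509 = 487
Option D: s[0]='c'->'h', delta=(8-3)*11^5 mod 509 = 17, hash=22+17 mod 509 = 39 <-- target
Option E: s[1]='b'->'d', delta=(4-2)*11^4 mod 509 = 269, hash=22+269 mod 509 = 291

Answer: D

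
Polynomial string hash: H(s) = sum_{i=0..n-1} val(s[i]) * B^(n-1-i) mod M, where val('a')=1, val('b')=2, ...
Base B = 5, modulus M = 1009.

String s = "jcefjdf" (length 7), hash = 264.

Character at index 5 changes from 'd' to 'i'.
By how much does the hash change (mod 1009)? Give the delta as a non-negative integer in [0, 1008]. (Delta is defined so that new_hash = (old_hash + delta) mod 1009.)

Answer: 25

Derivation:
Delta formula: (val(new) - val(old)) * B^(n-1-k) mod M
  val('i') - val('d') = 9 - 4 = 5
  B^(n-1-k) = 5^1 mod 1009 = 5
  Delta = 5 * 5 mod 1009 = 25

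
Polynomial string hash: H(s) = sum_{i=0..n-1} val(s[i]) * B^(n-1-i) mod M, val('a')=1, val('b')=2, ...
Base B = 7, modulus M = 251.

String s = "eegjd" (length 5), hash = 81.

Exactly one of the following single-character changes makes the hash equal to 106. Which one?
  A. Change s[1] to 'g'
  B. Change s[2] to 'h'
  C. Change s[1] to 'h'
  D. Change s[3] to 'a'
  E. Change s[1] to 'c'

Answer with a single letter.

Answer: C

Derivation:
Option A: s[1]='e'->'g', delta=(7-5)*7^3 mod 251 = 184, hash=81+184 mod 251 = 14
Option B: s[2]='g'->'h', delta=(8-7)*7^2 mod 251 = 49, hash=81+49 mod 251 = 130
Option C: s[1]='e'->'h', delta=(8-5)*7^3 mod 251 = 25, hash=81+25 mod 251 = 106 <-- target
Option D: s[3]='j'->'a', delta=(1-10)*7^1 mod 251 = 188, hash=81+188 mod 251 = 18
Option E: s[1]='e'->'c', delta=(3-5)*7^3 mod 251 = 67, hash=81+67 mod 251 = 148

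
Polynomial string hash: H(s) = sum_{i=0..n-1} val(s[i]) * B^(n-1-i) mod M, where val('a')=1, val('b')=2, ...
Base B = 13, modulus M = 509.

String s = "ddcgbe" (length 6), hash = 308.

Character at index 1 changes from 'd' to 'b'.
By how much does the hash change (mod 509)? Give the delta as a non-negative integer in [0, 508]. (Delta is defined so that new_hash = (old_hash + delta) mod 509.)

Delta formula: (val(new) - val(old)) * B^(n-1-k) mod M
  val('b') - val('d') = 2 - 4 = -2
  B^(n-1-k) = 13^4 mod 509 = 57
  Delta = -2 * 57 mod 509 = 395

Answer: 395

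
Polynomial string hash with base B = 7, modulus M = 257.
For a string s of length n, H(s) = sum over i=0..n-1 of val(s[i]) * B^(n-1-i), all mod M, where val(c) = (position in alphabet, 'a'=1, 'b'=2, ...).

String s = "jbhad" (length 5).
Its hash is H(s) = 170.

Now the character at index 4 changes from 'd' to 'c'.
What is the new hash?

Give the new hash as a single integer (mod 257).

val('d') = 4, val('c') = 3
Position k = 4, exponent = n-1-k = 0
B^0 mod M = 7^0 mod 257 = 1
Delta = (3 - 4) * 1 mod 257 = 256
New hash = (170 + 256) mod 257 = 169

Answer: 169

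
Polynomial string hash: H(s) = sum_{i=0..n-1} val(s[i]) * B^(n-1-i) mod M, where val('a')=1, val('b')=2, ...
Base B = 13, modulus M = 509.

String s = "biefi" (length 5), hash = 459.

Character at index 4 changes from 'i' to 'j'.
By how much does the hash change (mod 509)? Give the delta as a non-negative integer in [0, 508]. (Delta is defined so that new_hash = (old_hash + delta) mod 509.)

Delta formula: (val(new) - val(old)) * B^(n-1-k) mod M
  val('j') - val('i') = 10 - 9 = 1
  B^(n-1-k) = 13^0 mod 509 = 1
  Delta = 1 * 1 mod 509 = 1

Answer: 1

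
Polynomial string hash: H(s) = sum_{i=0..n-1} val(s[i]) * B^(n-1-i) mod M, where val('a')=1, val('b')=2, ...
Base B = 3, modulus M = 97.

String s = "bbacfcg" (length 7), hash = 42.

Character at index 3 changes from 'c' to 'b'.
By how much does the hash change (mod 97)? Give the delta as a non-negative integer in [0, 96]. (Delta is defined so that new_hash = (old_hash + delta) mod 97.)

Answer: 70

Derivation:
Delta formula: (val(new) - val(old)) * B^(n-1-k) mod M
  val('b') - val('c') = 2 - 3 = -1
  B^(n-1-k) = 3^3 mod 97 = 27
  Delta = -1 * 27 mod 97 = 70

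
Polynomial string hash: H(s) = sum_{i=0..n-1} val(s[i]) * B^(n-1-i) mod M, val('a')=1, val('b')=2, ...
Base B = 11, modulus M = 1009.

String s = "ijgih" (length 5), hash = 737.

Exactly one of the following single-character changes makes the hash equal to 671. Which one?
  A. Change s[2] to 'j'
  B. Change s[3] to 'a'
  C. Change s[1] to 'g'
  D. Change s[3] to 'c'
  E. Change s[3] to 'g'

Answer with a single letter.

Answer: D

Derivation:
Option A: s[2]='g'->'j', delta=(10-7)*11^2 mod 1009 = 363, hash=737+363 mod 1009 = 91
Option B: s[3]='i'->'a', delta=(1-9)*11^1 mod 1009 = 921, hash=737+921 mod 1009 = 649
Option C: s[1]='j'->'g', delta=(7-10)*11^3 mod 1009 = 43, hash=737+43 mod 1009 = 780
Option D: s[3]='i'->'c', delta=(3-9)*11^1 mod 1009 = 943, hash=737+943 mod 1009 = 671 <-- target
Option E: s[3]='i'->'g', delta=(7-9)*11^1 mod 1009 = 987, hash=737+987 mod 1009 = 715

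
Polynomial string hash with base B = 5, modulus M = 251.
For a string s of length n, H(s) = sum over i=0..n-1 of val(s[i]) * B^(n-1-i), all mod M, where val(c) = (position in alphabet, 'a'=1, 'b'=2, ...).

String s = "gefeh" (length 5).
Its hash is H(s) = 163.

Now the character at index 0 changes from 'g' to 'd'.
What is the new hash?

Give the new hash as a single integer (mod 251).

Answer: 45

Derivation:
val('g') = 7, val('d') = 4
Position k = 0, exponent = n-1-k = 4
B^4 mod M = 5^4 mod 251 = 123
Delta = (4 - 7) * 123 mod 251 = 133
New hash = (163 + 133) mod 251 = 45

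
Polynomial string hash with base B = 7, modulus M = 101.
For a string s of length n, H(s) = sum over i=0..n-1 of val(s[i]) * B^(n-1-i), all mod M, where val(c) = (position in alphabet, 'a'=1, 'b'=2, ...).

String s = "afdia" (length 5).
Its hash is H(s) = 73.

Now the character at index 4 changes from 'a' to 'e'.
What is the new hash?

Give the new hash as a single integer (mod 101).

val('a') = 1, val('e') = 5
Position k = 4, exponent = n-1-k = 0
B^0 mod M = 7^0 mod 101 = 1
Delta = (5 - 1) * 1 mod 101 = 4
New hash = (73 + 4) mod 101 = 77

Answer: 77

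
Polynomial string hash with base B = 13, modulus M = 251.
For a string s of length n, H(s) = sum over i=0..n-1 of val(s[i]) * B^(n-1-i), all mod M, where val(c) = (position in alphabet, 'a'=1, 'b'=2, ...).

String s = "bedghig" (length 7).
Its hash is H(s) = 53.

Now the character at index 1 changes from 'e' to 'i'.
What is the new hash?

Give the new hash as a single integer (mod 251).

val('e') = 5, val('i') = 9
Position k = 1, exponent = n-1-k = 5
B^5 mod M = 13^5 mod 251 = 64
Delta = (9 - 5) * 64 mod 251 = 5
New hash = (53 + 5) mod 251 = 58

Answer: 58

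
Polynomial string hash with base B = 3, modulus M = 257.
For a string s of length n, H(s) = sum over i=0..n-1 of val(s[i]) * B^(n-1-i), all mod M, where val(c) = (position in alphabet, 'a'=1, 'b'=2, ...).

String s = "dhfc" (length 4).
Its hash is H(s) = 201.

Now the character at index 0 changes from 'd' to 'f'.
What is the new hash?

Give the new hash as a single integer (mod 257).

Answer: 255

Derivation:
val('d') = 4, val('f') = 6
Position k = 0, exponent = n-1-k = 3
B^3 mod M = 3^3 mod 257 = 27
Delta = (6 - 4) * 27 mod 257 = 54
New hash = (201 + 54) mod 257 = 255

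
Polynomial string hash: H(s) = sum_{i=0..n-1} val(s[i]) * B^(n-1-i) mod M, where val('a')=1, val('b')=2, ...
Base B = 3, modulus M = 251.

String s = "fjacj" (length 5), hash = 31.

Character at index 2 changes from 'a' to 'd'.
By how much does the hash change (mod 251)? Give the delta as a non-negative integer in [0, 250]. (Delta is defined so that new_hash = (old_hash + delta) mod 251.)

Answer: 27

Derivation:
Delta formula: (val(new) - val(old)) * B^(n-1-k) mod M
  val('d') - val('a') = 4 - 1 = 3
  B^(n-1-k) = 3^2 mod 251 = 9
  Delta = 3 * 9 mod 251 = 27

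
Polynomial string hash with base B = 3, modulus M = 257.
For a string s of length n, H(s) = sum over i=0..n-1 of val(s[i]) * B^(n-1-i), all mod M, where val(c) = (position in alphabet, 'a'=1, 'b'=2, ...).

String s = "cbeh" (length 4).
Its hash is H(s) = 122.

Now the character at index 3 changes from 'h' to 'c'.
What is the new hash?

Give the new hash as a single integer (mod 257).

Answer: 117

Derivation:
val('h') = 8, val('c') = 3
Position k = 3, exponent = n-1-k = 0
B^0 mod M = 3^0 mod 257 = 1
Delta = (3 - 8) * 1 mod 257 = 252
New hash = (122 + 252) mod 257 = 117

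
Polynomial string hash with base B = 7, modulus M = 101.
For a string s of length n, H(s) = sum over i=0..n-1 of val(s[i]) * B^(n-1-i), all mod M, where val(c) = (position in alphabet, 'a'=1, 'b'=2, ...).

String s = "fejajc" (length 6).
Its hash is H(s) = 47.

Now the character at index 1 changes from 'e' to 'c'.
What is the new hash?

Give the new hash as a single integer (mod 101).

val('e') = 5, val('c') = 3
Position k = 1, exponent = n-1-k = 4
B^4 mod M = 7^4 mod 101 = 78
Delta = (3 - 5) * 78 mod 101 = 46
New hash = (47 + 46) mod 101 = 93

Answer: 93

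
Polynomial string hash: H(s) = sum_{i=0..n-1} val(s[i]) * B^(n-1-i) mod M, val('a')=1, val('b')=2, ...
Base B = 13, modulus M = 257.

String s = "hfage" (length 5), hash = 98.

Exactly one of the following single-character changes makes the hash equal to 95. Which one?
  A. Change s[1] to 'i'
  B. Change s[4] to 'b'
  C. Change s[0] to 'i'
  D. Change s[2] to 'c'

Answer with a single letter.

Option A: s[1]='f'->'i', delta=(9-6)*13^3 mod 257 = 166, hash=98+166 mod 257 = 7
Option B: s[4]='e'->'b', delta=(2-5)*13^0 mod 257 = 254, hash=98+254 mod 257 = 95 <-- target
Option C: s[0]='h'->'i', delta=(9-8)*13^4 mod 257 = 34, hash=98+34 mod 257 = 132
Option D: s[2]='a'->'c', delta=(3-1)*13^2 mod 257 = 81, hash=98+81 mod 257 = 179

Answer: B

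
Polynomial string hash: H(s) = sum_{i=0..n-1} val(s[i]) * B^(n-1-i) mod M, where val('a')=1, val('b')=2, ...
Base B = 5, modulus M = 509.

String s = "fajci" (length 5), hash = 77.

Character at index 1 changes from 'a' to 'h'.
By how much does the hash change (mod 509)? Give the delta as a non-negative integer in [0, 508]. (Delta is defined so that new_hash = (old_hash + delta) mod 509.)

Answer: 366

Derivation:
Delta formula: (val(new) - val(old)) * B^(n-1-k) mod M
  val('h') - val('a') = 8 - 1 = 7
  B^(n-1-k) = 5^3 mod 509 = 125
  Delta = 7 * 125 mod 509 = 366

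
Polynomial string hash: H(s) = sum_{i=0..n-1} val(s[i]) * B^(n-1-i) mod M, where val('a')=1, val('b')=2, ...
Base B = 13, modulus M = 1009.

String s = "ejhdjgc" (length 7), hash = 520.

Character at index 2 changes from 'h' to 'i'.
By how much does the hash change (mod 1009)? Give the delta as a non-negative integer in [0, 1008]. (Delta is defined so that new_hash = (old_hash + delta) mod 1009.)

Delta formula: (val(new) - val(old)) * B^(n-1-k) mod M
  val('i') - val('h') = 9 - 8 = 1
  B^(n-1-k) = 13^4 mod 1009 = 309
  Delta = 1 * 309 mod 1009 = 309

Answer: 309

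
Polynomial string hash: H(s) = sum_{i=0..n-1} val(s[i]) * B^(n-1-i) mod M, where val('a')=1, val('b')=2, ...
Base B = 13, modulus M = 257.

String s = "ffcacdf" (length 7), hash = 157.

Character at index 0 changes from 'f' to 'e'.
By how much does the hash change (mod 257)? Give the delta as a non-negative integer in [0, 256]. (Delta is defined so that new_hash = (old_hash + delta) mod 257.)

Delta formula: (val(new) - val(old)) * B^(n-1-k) mod M
  val('e') - val('f') = 5 - 6 = -1
  B^(n-1-k) = 13^6 mod 257 = 92
  Delta = -1 * 92 mod 257 = 165

Answer: 165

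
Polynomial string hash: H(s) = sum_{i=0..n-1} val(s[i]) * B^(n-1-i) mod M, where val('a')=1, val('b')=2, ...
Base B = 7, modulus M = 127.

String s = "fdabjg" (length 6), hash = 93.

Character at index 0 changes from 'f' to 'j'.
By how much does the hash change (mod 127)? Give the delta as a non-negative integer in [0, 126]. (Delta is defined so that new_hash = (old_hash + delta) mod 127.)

Delta formula: (val(new) - val(old)) * B^(n-1-k) mod M
  val('j') - val('f') = 10 - 6 = 4
  B^(n-1-k) = 7^5 mod 127 = 43
  Delta = 4 * 43 mod 127 = 45

Answer: 45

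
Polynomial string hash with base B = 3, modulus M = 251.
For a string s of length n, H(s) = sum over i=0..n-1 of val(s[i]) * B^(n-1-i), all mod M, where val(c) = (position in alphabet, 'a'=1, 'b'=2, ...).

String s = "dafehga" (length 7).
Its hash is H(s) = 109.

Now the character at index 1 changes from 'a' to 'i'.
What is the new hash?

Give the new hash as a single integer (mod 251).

Answer: 45

Derivation:
val('a') = 1, val('i') = 9
Position k = 1, exponent = n-1-k = 5
B^5 mod M = 3^5 mod 251 = 243
Delta = (9 - 1) * 243 mod 251 = 187
New hash = (109 + 187) mod 251 = 45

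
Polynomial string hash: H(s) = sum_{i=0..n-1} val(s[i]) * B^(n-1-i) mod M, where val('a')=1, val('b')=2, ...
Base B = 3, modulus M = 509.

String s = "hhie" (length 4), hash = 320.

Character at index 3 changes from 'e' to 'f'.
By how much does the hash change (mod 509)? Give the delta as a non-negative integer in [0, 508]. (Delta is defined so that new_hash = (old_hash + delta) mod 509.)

Delta formula: (val(new) - val(old)) * B^(n-1-k) mod M
  val('f') - val('e') = 6 - 5 = 1
  B^(n-1-k) = 3^0 mod 509 = 1
  Delta = 1 * 1 mod 509 = 1

Answer: 1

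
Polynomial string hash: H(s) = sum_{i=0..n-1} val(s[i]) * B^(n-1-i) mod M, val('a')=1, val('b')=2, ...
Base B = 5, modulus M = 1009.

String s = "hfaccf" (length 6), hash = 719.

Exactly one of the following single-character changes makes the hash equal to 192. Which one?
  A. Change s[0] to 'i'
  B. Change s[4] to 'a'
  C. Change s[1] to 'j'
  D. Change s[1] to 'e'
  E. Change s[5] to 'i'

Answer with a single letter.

Option A: s[0]='h'->'i', delta=(9-8)*5^5 mod 1009 = 98, hash=719+98 mod 1009 = 817
Option B: s[4]='c'->'a', delta=(1-3)*5^1 mod 1009 = 999, hash=719+999 mod 1009 = 709
Option C: s[1]='f'->'j', delta=(10-6)*5^4 mod 1009 = 482, hash=719+482 mod 1009 = 192 <-- target
Option D: s[1]='f'->'e', delta=(5-6)*5^4 mod 1009 = 384, hash=719+384 mod 1009 = 94
Option E: s[5]='f'->'i', delta=(9-6)*5^0 mod 1009 = 3, hash=719+3 mod 1009 = 722

Answer: C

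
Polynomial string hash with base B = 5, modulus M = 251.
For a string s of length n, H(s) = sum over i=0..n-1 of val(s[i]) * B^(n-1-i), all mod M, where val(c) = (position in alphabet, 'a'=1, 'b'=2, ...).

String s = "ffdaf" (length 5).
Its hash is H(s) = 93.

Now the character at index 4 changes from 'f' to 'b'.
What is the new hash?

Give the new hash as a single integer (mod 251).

val('f') = 6, val('b') = 2
Position k = 4, exponent = n-1-k = 0
B^0 mod M = 5^0 mod 251 = 1
Delta = (2 - 6) * 1 mod 251 = 247
New hash = (93 + 247) mod 251 = 89

Answer: 89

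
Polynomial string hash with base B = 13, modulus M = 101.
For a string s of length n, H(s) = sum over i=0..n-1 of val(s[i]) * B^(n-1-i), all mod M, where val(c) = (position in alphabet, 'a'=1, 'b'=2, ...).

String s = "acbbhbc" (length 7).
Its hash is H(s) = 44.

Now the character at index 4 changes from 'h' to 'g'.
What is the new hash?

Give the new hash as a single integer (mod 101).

val('h') = 8, val('g') = 7
Position k = 4, exponent = n-1-k = 2
B^2 mod M = 13^2 mod 101 = 68
Delta = (7 - 8) * 68 mod 101 = 33
New hash = (44 + 33) mod 101 = 77

Answer: 77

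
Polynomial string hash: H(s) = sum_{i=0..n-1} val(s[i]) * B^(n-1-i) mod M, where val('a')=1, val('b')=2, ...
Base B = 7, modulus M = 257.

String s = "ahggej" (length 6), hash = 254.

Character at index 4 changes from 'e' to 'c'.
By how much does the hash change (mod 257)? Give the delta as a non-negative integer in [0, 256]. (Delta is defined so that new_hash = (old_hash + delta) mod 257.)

Answer: 243

Derivation:
Delta formula: (val(new) - val(old)) * B^(n-1-k) mod M
  val('c') - val('e') = 3 - 5 = -2
  B^(n-1-k) = 7^1 mod 257 = 7
  Delta = -2 * 7 mod 257 = 243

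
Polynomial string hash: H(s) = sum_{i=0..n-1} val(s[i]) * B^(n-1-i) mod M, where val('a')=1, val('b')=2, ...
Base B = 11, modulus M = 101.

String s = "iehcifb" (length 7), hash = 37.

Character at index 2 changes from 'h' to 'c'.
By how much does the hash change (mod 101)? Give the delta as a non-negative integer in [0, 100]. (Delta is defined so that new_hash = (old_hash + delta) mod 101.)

Delta formula: (val(new) - val(old)) * B^(n-1-k) mod M
  val('c') - val('h') = 3 - 8 = -5
  B^(n-1-k) = 11^4 mod 101 = 97
  Delta = -5 * 97 mod 101 = 20

Answer: 20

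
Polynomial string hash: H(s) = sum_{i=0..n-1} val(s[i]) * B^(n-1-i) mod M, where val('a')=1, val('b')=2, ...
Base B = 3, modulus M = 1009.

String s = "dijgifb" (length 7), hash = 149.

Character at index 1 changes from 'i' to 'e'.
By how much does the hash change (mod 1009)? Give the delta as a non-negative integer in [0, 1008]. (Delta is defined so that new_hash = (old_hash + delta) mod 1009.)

Delta formula: (val(new) - val(old)) * B^(n-1-k) mod M
  val('e') - val('i') = 5 - 9 = -4
  B^(n-1-k) = 3^5 mod 1009 = 243
  Delta = -4 * 243 mod 1009 = 37

Answer: 37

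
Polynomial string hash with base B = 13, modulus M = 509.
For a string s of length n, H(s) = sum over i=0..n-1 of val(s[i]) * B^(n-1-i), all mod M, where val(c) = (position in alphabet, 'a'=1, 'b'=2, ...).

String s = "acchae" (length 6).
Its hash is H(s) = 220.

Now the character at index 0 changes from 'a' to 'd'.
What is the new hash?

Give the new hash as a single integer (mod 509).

val('a') = 1, val('d') = 4
Position k = 0, exponent = n-1-k = 5
B^5 mod M = 13^5 mod 509 = 232
Delta = (4 - 1) * 232 mod 509 = 187
New hash = (220 + 187) mod 509 = 407

Answer: 407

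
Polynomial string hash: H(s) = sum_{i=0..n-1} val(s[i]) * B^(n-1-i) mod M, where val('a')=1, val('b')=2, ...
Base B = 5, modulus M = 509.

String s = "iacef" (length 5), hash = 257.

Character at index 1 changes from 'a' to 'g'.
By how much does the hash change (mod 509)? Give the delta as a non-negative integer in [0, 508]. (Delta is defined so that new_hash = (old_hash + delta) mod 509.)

Delta formula: (val(new) - val(old)) * B^(n-1-k) mod M
  val('g') - val('a') = 7 - 1 = 6
  B^(n-1-k) = 5^3 mod 509 = 125
  Delta = 6 * 125 mod 509 = 241

Answer: 241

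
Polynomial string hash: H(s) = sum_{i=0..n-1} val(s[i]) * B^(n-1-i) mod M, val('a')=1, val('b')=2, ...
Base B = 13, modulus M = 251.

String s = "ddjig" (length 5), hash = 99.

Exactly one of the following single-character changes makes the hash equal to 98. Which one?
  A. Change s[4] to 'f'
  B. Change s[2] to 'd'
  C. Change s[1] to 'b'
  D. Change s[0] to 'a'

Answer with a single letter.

Answer: A

Derivation:
Option A: s[4]='g'->'f', delta=(6-7)*13^0 mod 251 = 250, hash=99+250 mod 251 = 98 <-- target
Option B: s[2]='j'->'d', delta=(4-10)*13^2 mod 251 = 241, hash=99+241 mod 251 = 89
Option C: s[1]='d'->'b', delta=(2-4)*13^3 mod 251 = 124, hash=99+124 mod 251 = 223
Option D: s[0]='d'->'a', delta=(1-4)*13^4 mod 251 = 159, hash=99+159 mod 251 = 7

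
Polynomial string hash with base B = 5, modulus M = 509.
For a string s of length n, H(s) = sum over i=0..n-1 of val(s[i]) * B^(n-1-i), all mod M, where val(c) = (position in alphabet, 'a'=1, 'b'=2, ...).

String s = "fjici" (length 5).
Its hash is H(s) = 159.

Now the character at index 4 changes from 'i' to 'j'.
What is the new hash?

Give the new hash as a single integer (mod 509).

val('i') = 9, val('j') = 10
Position k = 4, exponent = n-1-k = 0
B^0 mod M = 5^0 mod 509 = 1
Delta = (10 - 9) * 1 mod 509 = 1
New hash = (159 + 1) mod 509 = 160

Answer: 160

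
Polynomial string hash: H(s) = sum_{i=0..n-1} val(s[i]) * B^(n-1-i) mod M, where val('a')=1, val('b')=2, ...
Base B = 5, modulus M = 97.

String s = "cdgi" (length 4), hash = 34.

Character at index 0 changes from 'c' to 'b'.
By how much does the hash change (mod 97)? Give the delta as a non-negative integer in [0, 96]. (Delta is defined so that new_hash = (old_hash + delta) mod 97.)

Answer: 69

Derivation:
Delta formula: (val(new) - val(old)) * B^(n-1-k) mod M
  val('b') - val('c') = 2 - 3 = -1
  B^(n-1-k) = 5^3 mod 97 = 28
  Delta = -1 * 28 mod 97 = 69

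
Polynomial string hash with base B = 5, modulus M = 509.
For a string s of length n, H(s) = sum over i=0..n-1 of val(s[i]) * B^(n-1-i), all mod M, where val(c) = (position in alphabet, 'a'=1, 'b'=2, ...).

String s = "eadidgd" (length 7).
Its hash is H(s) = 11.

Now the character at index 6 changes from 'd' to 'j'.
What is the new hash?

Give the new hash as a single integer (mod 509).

Answer: 17

Derivation:
val('d') = 4, val('j') = 10
Position k = 6, exponent = n-1-k = 0
B^0 mod M = 5^0 mod 509 = 1
Delta = (10 - 4) * 1 mod 509 = 6
New hash = (11 + 6) mod 509 = 17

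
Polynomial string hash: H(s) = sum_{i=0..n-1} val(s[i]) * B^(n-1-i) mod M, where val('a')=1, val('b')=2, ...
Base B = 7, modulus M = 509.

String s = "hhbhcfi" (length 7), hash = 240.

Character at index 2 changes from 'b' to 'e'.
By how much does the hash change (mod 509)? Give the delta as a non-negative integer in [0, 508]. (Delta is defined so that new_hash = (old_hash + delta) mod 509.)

Delta formula: (val(new) - val(old)) * B^(n-1-k) mod M
  val('e') - val('b') = 5 - 2 = 3
  B^(n-1-k) = 7^4 mod 509 = 365
  Delta = 3 * 365 mod 509 = 77

Answer: 77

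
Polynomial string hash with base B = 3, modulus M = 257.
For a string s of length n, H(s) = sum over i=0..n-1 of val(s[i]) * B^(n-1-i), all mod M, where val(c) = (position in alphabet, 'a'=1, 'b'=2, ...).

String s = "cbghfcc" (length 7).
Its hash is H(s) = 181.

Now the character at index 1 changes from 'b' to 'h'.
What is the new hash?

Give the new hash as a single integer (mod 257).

val('b') = 2, val('h') = 8
Position k = 1, exponent = n-1-k = 5
B^5 mod M = 3^5 mod 257 = 243
Delta = (8 - 2) * 243 mod 257 = 173
New hash = (181 + 173) mod 257 = 97

Answer: 97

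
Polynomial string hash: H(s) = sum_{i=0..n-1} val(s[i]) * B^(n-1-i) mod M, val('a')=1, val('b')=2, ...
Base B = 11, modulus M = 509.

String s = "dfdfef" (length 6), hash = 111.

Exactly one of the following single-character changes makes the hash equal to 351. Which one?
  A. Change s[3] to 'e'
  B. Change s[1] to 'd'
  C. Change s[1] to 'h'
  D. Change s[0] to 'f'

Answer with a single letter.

Option A: s[3]='f'->'e', delta=(5-6)*11^2 mod 509 = 388, hash=111+388 mod 509 = 499
Option B: s[1]='f'->'d', delta=(4-6)*11^4 mod 509 = 240, hash=111+240 mod 509 = 351 <-- target
Option C: s[1]='f'->'h', delta=(8-6)*11^4 mod 509 = 269, hash=111+269 mod 509 = 380
Option D: s[0]='d'->'f', delta=(6-4)*11^5 mod 509 = 414, hash=111+414 mod 509 = 16

Answer: B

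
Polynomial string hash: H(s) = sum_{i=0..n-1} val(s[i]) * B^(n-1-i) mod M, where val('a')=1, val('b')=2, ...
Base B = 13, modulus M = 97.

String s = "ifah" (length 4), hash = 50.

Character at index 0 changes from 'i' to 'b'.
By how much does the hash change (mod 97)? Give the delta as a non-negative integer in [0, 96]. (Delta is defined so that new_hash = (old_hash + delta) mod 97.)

Delta formula: (val(new) - val(old)) * B^(n-1-k) mod M
  val('b') - val('i') = 2 - 9 = -7
  B^(n-1-k) = 13^3 mod 97 = 63
  Delta = -7 * 63 mod 97 = 44

Answer: 44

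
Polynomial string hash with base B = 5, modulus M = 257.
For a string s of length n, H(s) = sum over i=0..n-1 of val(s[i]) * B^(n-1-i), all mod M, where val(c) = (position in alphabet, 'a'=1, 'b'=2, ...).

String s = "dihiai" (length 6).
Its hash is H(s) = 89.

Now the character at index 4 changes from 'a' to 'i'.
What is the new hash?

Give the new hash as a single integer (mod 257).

Answer: 129

Derivation:
val('a') = 1, val('i') = 9
Position k = 4, exponent = n-1-k = 1
B^1 mod M = 5^1 mod 257 = 5
Delta = (9 - 1) * 5 mod 257 = 40
New hash = (89 + 40) mod 257 = 129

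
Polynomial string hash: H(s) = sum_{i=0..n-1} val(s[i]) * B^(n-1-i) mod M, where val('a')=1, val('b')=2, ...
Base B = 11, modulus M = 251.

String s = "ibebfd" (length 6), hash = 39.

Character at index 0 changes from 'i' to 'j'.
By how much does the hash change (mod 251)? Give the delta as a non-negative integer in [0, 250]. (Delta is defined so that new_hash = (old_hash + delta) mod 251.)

Answer: 160

Derivation:
Delta formula: (val(new) - val(old)) * B^(n-1-k) mod M
  val('j') - val('i') = 10 - 9 = 1
  B^(n-1-k) = 11^5 mod 251 = 160
  Delta = 1 * 160 mod 251 = 160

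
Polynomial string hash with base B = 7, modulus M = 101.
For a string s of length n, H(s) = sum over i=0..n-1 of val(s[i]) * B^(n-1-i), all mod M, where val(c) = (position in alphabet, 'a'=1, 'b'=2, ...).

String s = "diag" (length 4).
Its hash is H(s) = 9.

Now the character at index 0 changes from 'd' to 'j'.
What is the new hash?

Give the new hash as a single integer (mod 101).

Answer: 47

Derivation:
val('d') = 4, val('j') = 10
Position k = 0, exponent = n-1-k = 3
B^3 mod M = 7^3 mod 101 = 40
Delta = (10 - 4) * 40 mod 101 = 38
New hash = (9 + 38) mod 101 = 47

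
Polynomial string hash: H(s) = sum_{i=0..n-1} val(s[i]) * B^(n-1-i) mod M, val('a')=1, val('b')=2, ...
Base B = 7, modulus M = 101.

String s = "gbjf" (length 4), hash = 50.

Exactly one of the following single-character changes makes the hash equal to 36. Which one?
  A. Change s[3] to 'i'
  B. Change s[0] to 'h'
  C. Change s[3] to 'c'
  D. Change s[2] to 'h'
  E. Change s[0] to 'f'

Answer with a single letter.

Option A: s[3]='f'->'i', delta=(9-6)*7^0 mod 101 = 3, hash=50+3 mod 101 = 53
Option B: s[0]='g'->'h', delta=(8-7)*7^3 mod 101 = 40, hash=50+40 mod 101 = 90
Option C: s[3]='f'->'c', delta=(3-6)*7^0 mod 101 = 98, hash=50+98 mod 101 = 47
Option D: s[2]='j'->'h', delta=(8-10)*7^1 mod 101 = 87, hash=50+87 mod 101 = 36 <-- target
Option E: s[0]='g'->'f', delta=(6-7)*7^3 mod 101 = 61, hash=50+61 mod 101 = 10

Answer: D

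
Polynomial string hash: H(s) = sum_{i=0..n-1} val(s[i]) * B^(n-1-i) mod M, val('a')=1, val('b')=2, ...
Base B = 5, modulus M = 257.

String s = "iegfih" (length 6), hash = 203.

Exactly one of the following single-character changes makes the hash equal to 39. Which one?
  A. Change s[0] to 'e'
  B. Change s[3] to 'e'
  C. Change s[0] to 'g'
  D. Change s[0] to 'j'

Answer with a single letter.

Option A: s[0]='i'->'e', delta=(5-9)*5^5 mod 257 = 93, hash=203+93 mod 257 = 39 <-- target
Option B: s[3]='f'->'e', delta=(5-6)*5^2 mod 257 = 232, hash=203+232 mod 257 = 178
Option C: s[0]='i'->'g', delta=(7-9)*5^5 mod 257 = 175, hash=203+175 mod 257 = 121
Option D: s[0]='i'->'j', delta=(10-9)*5^5 mod 257 = 41, hash=203+41 mod 257 = 244

Answer: A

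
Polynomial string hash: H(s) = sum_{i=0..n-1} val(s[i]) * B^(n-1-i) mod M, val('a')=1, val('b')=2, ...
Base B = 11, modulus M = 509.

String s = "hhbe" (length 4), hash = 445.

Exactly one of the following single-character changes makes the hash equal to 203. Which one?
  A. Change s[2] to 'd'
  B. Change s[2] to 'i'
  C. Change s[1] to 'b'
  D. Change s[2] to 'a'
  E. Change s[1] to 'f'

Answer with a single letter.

Option A: s[2]='b'->'d', delta=(4-2)*11^1 mod 509 = 22, hash=445+22 mod 509 = 467
Option B: s[2]='b'->'i', delta=(9-2)*11^1 mod 509 = 77, hash=445+77 mod 509 = 13
Option C: s[1]='h'->'b', delta=(2-8)*11^2 mod 509 = 292, hash=445+292 mod 509 = 228
Option D: s[2]='b'->'a', delta=(1-2)*11^1 mod 509 = 498, hash=445+498 mod 509 = 434
Option E: s[1]='h'->'f', delta=(6-8)*11^2 mod 509 = 267, hash=445+267 mod 509 = 203 <-- target

Answer: E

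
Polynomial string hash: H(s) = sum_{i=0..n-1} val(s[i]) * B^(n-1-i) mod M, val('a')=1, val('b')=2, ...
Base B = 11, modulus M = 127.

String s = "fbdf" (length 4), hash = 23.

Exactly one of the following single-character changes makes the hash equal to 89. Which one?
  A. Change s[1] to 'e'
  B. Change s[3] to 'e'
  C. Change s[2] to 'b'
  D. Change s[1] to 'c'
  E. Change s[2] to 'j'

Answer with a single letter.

Option A: s[1]='b'->'e', delta=(5-2)*11^2 mod 127 = 109, hash=23+109 mod 127 = 5
Option B: s[3]='f'->'e', delta=(5-6)*11^0 mod 127 = 126, hash=23+126 mod 127 = 22
Option C: s[2]='d'->'b', delta=(2-4)*11^1 mod 127 = 105, hash=23+105 mod 127 = 1
Option D: s[1]='b'->'c', delta=(3-2)*11^2 mod 127 = 121, hash=23+121 mod 127 = 17
Option E: s[2]='d'->'j', delta=(10-4)*11^1 mod 127 = 66, hash=23+66 mod 127 = 89 <-- target

Answer: E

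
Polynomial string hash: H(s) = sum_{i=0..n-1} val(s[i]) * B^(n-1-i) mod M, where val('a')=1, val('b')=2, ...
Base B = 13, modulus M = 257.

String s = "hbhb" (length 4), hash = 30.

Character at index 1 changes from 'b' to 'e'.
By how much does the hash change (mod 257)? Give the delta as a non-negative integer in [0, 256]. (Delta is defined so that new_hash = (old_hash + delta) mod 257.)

Answer: 250

Derivation:
Delta formula: (val(new) - val(old)) * B^(n-1-k) mod M
  val('e') - val('b') = 5 - 2 = 3
  B^(n-1-k) = 13^2 mod 257 = 169
  Delta = 3 * 169 mod 257 = 250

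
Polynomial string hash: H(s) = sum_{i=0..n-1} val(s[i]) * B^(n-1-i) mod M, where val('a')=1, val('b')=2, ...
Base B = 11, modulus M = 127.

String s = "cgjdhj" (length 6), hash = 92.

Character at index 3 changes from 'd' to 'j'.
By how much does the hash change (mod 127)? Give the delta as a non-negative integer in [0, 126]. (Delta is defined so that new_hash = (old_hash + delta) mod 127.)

Delta formula: (val(new) - val(old)) * B^(n-1-k) mod M
  val('j') - val('d') = 10 - 4 = 6
  B^(n-1-k) = 11^2 mod 127 = 121
  Delta = 6 * 121 mod 127 = 91

Answer: 91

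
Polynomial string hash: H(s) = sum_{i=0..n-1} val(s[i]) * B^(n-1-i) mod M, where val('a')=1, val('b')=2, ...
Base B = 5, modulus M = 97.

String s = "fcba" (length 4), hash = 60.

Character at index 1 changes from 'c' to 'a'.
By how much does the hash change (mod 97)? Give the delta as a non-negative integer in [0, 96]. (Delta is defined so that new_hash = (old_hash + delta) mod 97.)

Answer: 47

Derivation:
Delta formula: (val(new) - val(old)) * B^(n-1-k) mod M
  val('a') - val('c') = 1 - 3 = -2
  B^(n-1-k) = 5^2 mod 97 = 25
  Delta = -2 * 25 mod 97 = 47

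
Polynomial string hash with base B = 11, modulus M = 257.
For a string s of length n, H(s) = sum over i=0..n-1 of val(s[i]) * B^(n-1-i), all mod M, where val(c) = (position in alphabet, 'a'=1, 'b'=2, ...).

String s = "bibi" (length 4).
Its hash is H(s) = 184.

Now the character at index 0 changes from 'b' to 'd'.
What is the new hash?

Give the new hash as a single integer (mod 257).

val('b') = 2, val('d') = 4
Position k = 0, exponent = n-1-k = 3
B^3 mod M = 11^3 mod 257 = 46
Delta = (4 - 2) * 46 mod 257 = 92
New hash = (184 + 92) mod 257 = 19

Answer: 19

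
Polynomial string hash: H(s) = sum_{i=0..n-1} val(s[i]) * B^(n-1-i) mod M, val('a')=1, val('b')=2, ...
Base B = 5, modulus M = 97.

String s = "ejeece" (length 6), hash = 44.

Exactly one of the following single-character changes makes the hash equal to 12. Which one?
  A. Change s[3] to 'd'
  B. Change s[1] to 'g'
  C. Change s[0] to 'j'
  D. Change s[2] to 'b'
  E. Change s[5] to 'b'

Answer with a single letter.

Option A: s[3]='e'->'d', delta=(4-5)*5^2 mod 97 = 72, hash=44+72 mod 97 = 19
Option B: s[1]='j'->'g', delta=(7-10)*5^4 mod 97 = 65, hash=44+65 mod 97 = 12 <-- target
Option C: s[0]='e'->'j', delta=(10-5)*5^5 mod 97 = 8, hash=44+8 mod 97 = 52
Option D: s[2]='e'->'b', delta=(2-5)*5^3 mod 97 = 13, hash=44+13 mod 97 = 57
Option E: s[5]='e'->'b', delta=(2-5)*5^0 mod 97 = 94, hash=44+94 mod 97 = 41

Answer: B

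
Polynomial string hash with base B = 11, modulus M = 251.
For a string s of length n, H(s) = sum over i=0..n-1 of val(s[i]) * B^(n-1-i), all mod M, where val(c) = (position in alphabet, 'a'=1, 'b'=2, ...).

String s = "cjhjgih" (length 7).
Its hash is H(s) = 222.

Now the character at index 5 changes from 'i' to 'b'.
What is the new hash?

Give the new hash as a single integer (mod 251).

Answer: 145

Derivation:
val('i') = 9, val('b') = 2
Position k = 5, exponent = n-1-k = 1
B^1 mod M = 11^1 mod 251 = 11
Delta = (2 - 9) * 11 mod 251 = 174
New hash = (222 + 174) mod 251 = 145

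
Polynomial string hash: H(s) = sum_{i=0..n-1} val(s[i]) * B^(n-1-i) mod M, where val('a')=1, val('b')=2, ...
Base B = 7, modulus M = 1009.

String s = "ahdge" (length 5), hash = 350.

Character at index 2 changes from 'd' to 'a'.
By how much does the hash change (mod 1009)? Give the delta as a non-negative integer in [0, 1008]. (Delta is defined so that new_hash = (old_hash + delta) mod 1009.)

Delta formula: (val(new) - val(old)) * B^(n-1-k) mod M
  val('a') - val('d') = 1 - 4 = -3
  B^(n-1-k) = 7^2 mod 1009 = 49
  Delta = -3 * 49 mod 1009 = 862

Answer: 862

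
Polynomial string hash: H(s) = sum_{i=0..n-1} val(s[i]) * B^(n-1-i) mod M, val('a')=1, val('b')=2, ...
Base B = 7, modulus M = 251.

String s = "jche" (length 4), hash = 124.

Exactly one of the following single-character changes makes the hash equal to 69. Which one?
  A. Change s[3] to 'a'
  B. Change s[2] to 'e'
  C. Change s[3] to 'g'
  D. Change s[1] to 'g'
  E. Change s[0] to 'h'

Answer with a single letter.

Answer: D

Derivation:
Option A: s[3]='e'->'a', delta=(1-5)*7^0 mod 251 = 247, hash=124+247 mod 251 = 120
Option B: s[2]='h'->'e', delta=(5-8)*7^1 mod 251 = 230, hash=124+230 mod 251 = 103
Option C: s[3]='e'->'g', delta=(7-5)*7^0 mod 251 = 2, hash=124+2 mod 251 = 126
Option D: s[1]='c'->'g', delta=(7-3)*7^2 mod 251 = 196, hash=124+196 mod 251 = 69 <-- target
Option E: s[0]='j'->'h', delta=(8-10)*7^3 mod 251 = 67, hash=124+67 mod 251 = 191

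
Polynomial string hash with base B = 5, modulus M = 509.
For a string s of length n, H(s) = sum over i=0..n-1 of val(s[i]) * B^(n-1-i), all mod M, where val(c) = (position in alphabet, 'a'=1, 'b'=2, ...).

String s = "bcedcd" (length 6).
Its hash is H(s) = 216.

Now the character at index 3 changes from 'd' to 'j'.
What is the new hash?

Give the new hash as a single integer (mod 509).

Answer: 366

Derivation:
val('d') = 4, val('j') = 10
Position k = 3, exponent = n-1-k = 2
B^2 mod M = 5^2 mod 509 = 25
Delta = (10 - 4) * 25 mod 509 = 150
New hash = (216 + 150) mod 509 = 366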